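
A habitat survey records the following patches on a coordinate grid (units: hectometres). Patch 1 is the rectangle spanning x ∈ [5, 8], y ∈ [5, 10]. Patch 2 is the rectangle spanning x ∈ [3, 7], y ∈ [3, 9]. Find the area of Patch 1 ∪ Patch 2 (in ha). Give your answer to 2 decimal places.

31.00

By inclusion–exclusion:
Individual areas: |Patch 1| = 15, |Patch 2| = 24.
|Patch 1∩Patch 2|: x∈[5,7], y∈[5,9] → 2·4 = 8.
|Patch 1 ∪ Patch 2| = 39 − 8 = 31.00.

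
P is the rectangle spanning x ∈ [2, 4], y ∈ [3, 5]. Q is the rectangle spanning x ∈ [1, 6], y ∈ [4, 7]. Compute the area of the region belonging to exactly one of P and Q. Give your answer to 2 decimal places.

|P∩Q|: x∈[2,4], y∈[4,5] → 2·1 = 2.
|P △ Q| = |P| + |Q| − 2·|P∩Q| = 4 + 15 − 4 = 15.00.

15.00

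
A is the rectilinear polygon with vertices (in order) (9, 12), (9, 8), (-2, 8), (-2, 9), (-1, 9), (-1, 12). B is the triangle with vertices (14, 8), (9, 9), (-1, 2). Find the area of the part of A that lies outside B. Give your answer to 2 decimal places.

|A| = 41, |A∩B| = 0.7143.
|A ∖ B| = |A| − |A∩B| = 41 − 0.7143 = 40.29.

40.29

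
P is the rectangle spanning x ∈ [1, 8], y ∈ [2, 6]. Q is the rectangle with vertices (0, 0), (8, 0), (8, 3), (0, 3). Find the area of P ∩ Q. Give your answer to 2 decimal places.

7.00

|P∩Q|: x∈[1,8], y∈[2,3] → 7·1 = 7.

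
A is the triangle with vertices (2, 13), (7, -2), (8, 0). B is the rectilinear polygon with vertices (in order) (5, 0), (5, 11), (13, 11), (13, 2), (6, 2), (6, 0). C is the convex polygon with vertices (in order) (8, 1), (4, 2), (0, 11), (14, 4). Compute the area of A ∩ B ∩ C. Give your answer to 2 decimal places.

The intersection is the polygon with vertices (5,6.5), (7.077,2), (6,2), (6,1.5), (5.818,1.546), (5,4).
By the shoelace formula its area is 4.13.

4.13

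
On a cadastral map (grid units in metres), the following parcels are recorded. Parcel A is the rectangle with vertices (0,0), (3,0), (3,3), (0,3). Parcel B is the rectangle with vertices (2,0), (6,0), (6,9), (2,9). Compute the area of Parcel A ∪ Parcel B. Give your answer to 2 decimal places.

42.00

By inclusion–exclusion:
Individual areas: |Parcel A| = 9, |Parcel B| = 36.
|Parcel A∩Parcel B|: x∈[2,3], y∈[0,3] → 1·3 = 3.
|Parcel A ∪ Parcel B| = 45 − 3 = 42.00.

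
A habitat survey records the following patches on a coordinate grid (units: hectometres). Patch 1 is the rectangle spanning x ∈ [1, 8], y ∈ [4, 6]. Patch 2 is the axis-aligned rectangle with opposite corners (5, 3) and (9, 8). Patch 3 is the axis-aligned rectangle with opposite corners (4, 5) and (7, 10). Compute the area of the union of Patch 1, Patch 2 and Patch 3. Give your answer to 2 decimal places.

By inclusion–exclusion:
Individual areas: |Patch 1| = 14, |Patch 2| = 20, |Patch 3| = 15.
|Patch 1∩Patch 2|: x∈[5,8], y∈[4,6] → 3·2 = 6.
|Patch 1∩Patch 3|: x∈[4,7], y∈[5,6] → 3·1 = 3.
|Patch 2∩Patch 3|: x∈[5,7], y∈[5,8] → 2·3 = 6.
|Patch 1∩Patch 2∩Patch 3| = 2.
|Patch 1 ∪ Patch 2 ∪ Patch 3| = 49 − 15 + 2 = 36.00.

36.00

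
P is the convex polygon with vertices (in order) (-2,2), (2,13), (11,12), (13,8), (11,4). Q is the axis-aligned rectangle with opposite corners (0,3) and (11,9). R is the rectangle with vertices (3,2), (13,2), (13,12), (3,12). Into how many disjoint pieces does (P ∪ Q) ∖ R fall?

(P ∪ Q) ∖ R is a single connected region.

1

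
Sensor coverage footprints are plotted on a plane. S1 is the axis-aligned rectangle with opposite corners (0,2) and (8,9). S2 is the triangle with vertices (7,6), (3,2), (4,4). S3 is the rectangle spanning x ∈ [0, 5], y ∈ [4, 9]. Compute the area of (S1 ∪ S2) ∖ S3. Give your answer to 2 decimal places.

31.00

|S1 ∪ S2| = 56.
|(S1 ∪ S2) ∩ S3| = 25.
|(S1 ∪ S2) ∖ S3| = 56 − 25 = 31.00.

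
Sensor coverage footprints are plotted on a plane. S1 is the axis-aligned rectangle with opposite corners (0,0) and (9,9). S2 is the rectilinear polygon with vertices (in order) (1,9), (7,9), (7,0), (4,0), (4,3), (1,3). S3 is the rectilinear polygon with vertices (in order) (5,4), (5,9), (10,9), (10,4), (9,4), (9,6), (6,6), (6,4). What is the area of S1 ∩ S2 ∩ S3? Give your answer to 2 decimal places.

8.00

The intersection is the polygon with vertices (7,6), (6,6), (6,4), (5,4), (5,9), (7,9).
By the shoelace formula its area is 8.00.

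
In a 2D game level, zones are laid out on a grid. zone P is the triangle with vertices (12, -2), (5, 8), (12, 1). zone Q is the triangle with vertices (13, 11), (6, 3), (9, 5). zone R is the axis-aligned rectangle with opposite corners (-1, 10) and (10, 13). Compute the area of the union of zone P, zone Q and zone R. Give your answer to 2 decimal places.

By inclusion–exclusion:
Individual areas: |zone P| = 10.5, |zone Q| = 5, |zone R| = 33.
|zone P∩zone Q| = 0.503.
|zone P∩zone R| = 0.
|zone Q∩zone R| = 0.
|zone P∩zone Q∩zone R| = 0.
|zone P ∪ zone Q ∪ zone R| = 48.5 − 0.503 + 0 = 48.00.

48.00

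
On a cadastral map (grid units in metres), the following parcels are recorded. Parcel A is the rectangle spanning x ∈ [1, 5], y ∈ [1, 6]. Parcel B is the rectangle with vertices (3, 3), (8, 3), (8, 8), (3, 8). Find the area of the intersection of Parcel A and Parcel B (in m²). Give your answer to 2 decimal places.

6.00

|Parcel A∩Parcel B|: x∈[3,5], y∈[3,6] → 2·3 = 6.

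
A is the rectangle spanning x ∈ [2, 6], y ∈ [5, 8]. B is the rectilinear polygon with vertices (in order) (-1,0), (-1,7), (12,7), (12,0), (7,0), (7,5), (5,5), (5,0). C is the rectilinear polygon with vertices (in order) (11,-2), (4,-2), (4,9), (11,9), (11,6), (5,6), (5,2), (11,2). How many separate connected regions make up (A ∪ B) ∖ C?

2

(A ∪ B) ∖ C splits into 2 disjoint pieces (area 37, area 25).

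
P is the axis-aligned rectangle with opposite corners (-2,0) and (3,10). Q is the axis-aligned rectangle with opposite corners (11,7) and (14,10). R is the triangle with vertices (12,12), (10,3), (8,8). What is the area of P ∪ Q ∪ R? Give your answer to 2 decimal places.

By inclusion–exclusion:
Individual areas: |P| = 50, |Q| = 9, |R| = 14.
|P∩Q| = 0 (no overlap).
|P∩R| = 0.
|Q∩R| = 0.6944.
|P∩Q∩R| = 0.
|P ∪ Q ∪ R| = 73 − 0.6944 + 0 = 72.31.

72.31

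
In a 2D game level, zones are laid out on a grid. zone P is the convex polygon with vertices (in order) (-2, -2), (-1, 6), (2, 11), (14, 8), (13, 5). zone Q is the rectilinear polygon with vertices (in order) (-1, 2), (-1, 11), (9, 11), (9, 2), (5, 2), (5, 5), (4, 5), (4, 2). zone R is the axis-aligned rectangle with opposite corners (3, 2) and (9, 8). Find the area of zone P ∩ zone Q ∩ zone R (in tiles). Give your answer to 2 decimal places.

31.62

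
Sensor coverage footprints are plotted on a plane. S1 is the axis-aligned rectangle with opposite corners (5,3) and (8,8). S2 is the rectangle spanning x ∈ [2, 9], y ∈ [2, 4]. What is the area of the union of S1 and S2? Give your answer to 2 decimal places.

26.00

By inclusion–exclusion:
Individual areas: |S1| = 15, |S2| = 14.
|S1∩S2|: x∈[5,8], y∈[3,4] → 3·1 = 3.
|S1 ∪ S2| = 29 − 3 = 26.00.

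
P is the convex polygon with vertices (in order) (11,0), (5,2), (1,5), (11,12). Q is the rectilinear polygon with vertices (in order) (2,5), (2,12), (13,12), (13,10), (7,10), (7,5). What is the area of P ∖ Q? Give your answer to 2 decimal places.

49.89

|P| = 65, |P∩Q| = 15.1071.
|P ∖ Q| = |P| − |P∩Q| = 65 − 15.1071 = 49.89.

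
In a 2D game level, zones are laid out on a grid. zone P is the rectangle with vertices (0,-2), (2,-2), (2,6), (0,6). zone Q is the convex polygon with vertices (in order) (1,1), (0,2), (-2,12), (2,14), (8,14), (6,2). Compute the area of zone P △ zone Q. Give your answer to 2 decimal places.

|zone P| = 16, |zone Q| = 97, |zone P∩zone Q| = 9.4.
|zone P △ zone Q| = |zone P| + |zone Q| − 2·|zone P∩zone Q| = 16 + 97 − 18.8 = 94.20.

94.20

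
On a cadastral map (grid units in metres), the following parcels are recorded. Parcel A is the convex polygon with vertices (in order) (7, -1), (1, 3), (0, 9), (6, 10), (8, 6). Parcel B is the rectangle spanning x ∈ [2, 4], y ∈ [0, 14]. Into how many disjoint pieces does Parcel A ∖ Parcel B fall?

Parcel A ∖ Parcel B splits into 2 disjoint pieces (area 33.1667, area 9.6667).

2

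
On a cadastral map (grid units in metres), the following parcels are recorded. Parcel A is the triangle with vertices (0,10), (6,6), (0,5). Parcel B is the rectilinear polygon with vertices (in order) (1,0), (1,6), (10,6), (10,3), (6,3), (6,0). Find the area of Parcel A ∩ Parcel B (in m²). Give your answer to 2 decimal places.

The intersection is the polygon with vertices (1,5.167), (1,6), (6,6).
By the shoelace formula its area is 2.08.

2.08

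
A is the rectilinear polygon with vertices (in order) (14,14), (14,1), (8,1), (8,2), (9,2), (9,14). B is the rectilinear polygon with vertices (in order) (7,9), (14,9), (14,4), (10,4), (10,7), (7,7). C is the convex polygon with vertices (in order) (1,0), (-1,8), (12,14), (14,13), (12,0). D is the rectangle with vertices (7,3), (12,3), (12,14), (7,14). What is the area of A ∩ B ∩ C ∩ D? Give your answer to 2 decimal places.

The intersection is the polygon with vertices (10,7), (9,7), (9,9), (12,9), (12,4), (10,4).
By the shoelace formula its area is 12.00.

12.00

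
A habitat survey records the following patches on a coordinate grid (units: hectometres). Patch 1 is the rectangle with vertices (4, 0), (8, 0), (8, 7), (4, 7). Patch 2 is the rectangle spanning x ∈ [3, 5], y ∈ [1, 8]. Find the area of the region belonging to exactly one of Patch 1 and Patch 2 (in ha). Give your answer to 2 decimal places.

|Patch 1∩Patch 2|: x∈[4,5], y∈[1,7] → 1·6 = 6.
|Patch 1 △ Patch 2| = |Patch 1| + |Patch 2| − 2·|Patch 1∩Patch 2| = 28 + 14 − 12 = 30.00.

30.00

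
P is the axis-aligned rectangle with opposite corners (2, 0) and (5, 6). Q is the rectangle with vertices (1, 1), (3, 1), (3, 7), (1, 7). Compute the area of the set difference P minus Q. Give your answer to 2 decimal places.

|P∩Q|: x∈[2,3], y∈[1,6] → 1·5 = 5.
|P| = 18.
|P ∖ Q| = |P| − |P∩Q| = 18 − 5 = 13.00.

13.00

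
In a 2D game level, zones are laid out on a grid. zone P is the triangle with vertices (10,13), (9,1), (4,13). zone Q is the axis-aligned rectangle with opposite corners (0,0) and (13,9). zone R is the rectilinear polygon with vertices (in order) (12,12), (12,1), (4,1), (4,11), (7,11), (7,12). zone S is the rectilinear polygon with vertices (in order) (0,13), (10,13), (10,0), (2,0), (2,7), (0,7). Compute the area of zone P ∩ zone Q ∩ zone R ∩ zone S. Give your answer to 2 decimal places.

The intersection is the polygon with vertices (9.667,9), (9,1), (5.667,9).
By the shoelace formula its area is 16.00.

16.00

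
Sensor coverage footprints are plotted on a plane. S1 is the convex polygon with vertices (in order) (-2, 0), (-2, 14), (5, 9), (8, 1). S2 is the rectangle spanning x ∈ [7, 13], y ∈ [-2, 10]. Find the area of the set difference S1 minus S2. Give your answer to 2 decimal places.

|S1| = 90.5, |S1∩S2| = 1.3833.
|S1 ∖ S2| = |S1| − |S1∩S2| = 90.5 − 1.3833 = 89.12.

89.12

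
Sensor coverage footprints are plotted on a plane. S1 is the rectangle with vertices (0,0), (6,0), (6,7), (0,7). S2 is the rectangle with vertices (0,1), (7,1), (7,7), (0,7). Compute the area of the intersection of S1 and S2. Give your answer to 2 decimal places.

36.00

|S1∩S2|: x∈[0,6], y∈[1,7] → 6·6 = 36.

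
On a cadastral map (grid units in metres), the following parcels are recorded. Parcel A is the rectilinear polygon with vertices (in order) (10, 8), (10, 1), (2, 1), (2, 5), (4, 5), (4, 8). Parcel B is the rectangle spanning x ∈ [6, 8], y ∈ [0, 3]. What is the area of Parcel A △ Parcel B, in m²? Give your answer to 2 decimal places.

48.00

|Parcel A| = 50, |Parcel B| = 6, |Parcel A∩Parcel B| = 4.
|Parcel A △ Parcel B| = |Parcel A| + |Parcel B| − 2·|Parcel A∩Parcel B| = 50 + 6 − 8 = 48.00.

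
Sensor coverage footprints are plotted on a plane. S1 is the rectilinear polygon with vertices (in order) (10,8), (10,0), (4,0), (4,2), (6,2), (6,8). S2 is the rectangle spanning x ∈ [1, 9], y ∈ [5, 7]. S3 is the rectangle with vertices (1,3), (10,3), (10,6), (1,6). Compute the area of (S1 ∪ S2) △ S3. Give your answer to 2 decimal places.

|S1 ∪ S2| = 46.
|(S1 ∪ S2) ∩ S3| = 17.
|(S1 ∪ S2) △ S3| = 46 + 27 − 34 = 39.00.

39.00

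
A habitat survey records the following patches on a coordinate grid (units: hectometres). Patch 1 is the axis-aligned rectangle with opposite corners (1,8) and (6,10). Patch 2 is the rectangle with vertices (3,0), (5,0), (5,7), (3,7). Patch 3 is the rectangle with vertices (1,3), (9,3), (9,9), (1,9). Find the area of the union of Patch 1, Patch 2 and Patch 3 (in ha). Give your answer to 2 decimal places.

By inclusion–exclusion:
Individual areas: |Patch 1| = 10, |Patch 2| = 14, |Patch 3| = 48.
|Patch 1∩Patch 2| = 0 (no overlap).
|Patch 1∩Patch 3|: x∈[1,6], y∈[8,9] → 5·1 = 5.
|Patch 2∩Patch 3|: x∈[3,5], y∈[3,7] → 2·4 = 8.
|Patch 1∩Patch 2∩Patch 3| = 0.
|Patch 1 ∪ Patch 2 ∪ Patch 3| = 72 − 13 + 0 = 59.00.

59.00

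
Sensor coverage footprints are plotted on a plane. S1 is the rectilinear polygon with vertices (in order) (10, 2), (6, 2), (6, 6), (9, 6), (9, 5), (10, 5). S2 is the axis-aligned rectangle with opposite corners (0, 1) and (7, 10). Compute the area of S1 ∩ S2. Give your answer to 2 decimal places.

The intersection is the polygon with vertices (6,2), (6,6), (7,6), (7,2).
By the shoelace formula its area is 4.00.

4.00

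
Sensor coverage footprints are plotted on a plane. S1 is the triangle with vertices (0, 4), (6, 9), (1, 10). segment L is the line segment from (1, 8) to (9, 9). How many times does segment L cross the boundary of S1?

The segment meets the boundary at (5.471,8.559).

1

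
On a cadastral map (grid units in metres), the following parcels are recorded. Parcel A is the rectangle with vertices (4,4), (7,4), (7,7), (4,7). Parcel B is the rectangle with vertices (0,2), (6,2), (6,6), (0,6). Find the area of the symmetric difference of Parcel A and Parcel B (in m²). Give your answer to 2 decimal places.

25.00

|Parcel A∩Parcel B|: x∈[4,6], y∈[4,6] → 2·2 = 4.
|Parcel A △ Parcel B| = |Parcel A| + |Parcel B| − 2·|Parcel A∩Parcel B| = 9 + 24 − 8 = 25.00.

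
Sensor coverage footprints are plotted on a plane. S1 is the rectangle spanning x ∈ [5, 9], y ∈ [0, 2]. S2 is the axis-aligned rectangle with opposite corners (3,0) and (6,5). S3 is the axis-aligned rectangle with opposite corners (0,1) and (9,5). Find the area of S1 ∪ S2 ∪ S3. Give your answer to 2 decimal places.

42.00

By inclusion–exclusion:
Individual areas: |S1| = 8, |S2| = 15, |S3| = 36.
|S1∩S2|: x∈[5,6], y∈[0,2] → 1·2 = 2.
|S1∩S3|: x∈[5,9], y∈[1,2] → 4·1 = 4.
|S2∩S3|: x∈[3,6], y∈[1,5] → 3·4 = 12.
|S1∩S2∩S3| = 1.
|S1 ∪ S2 ∪ S3| = 59 − 18 + 1 = 42.00.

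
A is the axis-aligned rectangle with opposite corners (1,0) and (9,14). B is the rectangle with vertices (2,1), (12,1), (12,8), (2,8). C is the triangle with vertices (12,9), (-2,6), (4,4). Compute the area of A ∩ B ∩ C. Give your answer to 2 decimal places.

16.47

The intersection is the polygon with vertices (2,6.857), (7.333,8), (9,8), (9,7.125), (4,4), (2,4.667).
By the shoelace formula its area is 16.47.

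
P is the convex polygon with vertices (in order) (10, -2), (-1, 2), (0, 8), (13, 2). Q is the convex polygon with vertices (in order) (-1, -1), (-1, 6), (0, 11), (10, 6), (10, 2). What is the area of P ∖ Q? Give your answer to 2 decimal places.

20.65

|P| = 70, |P∩Q| = 49.3516.
|P ∖ Q| = |P| − |P∩Q| = 70 − 49.3516 = 20.65.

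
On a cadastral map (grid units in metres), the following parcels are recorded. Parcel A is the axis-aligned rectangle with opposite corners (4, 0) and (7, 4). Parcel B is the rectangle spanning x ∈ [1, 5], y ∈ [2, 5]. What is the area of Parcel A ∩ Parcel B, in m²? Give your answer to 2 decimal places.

2.00

|Parcel A∩Parcel B|: x∈[4,5], y∈[2,4] → 1·2 = 2.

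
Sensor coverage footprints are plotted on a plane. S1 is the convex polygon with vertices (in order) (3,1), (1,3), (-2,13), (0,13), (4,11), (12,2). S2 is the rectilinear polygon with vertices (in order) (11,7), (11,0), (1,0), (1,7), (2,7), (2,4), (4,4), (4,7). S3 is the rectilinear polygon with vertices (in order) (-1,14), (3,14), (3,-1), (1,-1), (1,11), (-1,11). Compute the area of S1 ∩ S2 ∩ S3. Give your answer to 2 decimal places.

7.00

The intersection is the polygon with vertices (1,7), (2,7), (2,4), (3,4), (3,1), (1,3).
By the shoelace formula its area is 7.00.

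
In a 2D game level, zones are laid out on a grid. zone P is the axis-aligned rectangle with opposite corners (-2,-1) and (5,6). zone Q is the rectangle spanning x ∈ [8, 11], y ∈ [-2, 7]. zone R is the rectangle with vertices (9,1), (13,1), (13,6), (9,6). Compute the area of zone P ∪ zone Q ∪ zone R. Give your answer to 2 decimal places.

By inclusion–exclusion:
Individual areas: |zone P| = 49, |zone Q| = 27, |zone R| = 20.
|zone P∩zone Q| = 0 (no overlap).
|zone P∩zone R| = 0 (no overlap).
|zone Q∩zone R|: x∈[9,11], y∈[1,6] → 2·5 = 10.
|zone P∩zone Q∩zone R| = 0.
|zone P ∪ zone Q ∪ zone R| = 96 − 10 + 0 = 86.00.

86.00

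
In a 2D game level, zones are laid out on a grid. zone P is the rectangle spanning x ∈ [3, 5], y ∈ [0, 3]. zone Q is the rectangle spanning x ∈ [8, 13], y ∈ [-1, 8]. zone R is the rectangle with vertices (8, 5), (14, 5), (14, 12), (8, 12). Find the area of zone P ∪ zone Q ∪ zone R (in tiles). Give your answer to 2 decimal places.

By inclusion–exclusion:
Individual areas: |zone P| = 6, |zone Q| = 45, |zone R| = 42.
|zone P∩zone Q| = 0 (no overlap).
|zone P∩zone R| = 0 (no overlap).
|zone Q∩zone R|: x∈[8,13], y∈[5,8] → 5·3 = 15.
|zone P∩zone Q∩zone R| = 0.
|zone P ∪ zone Q ∪ zone R| = 93 − 15 + 0 = 78.00.

78.00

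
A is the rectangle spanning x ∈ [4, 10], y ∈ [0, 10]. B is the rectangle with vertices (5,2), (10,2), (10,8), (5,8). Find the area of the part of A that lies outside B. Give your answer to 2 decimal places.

|A∩B|: x∈[5,10], y∈[2,8] → 5·6 = 30.
|A| = 60.
|A ∖ B| = |A| − |A∩B| = 60 − 30 = 30.00.

30.00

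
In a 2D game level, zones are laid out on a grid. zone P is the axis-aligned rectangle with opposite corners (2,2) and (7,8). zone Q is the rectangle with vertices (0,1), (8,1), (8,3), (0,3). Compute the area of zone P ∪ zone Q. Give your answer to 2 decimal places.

41.00

By inclusion–exclusion:
Individual areas: |zone P| = 30, |zone Q| = 16.
|zone P∩zone Q|: x∈[2,7], y∈[2,3] → 5·1 = 5.
|zone P ∪ zone Q| = 46 − 5 = 41.00.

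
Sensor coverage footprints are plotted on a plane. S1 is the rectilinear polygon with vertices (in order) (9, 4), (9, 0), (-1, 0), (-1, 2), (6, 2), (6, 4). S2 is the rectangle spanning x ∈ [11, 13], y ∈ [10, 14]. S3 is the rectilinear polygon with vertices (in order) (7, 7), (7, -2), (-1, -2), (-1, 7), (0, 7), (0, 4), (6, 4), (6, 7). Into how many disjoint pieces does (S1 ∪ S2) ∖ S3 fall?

(S1 ∪ S2) ∖ S3 splits into 2 disjoint pieces (area 8, area 8).

2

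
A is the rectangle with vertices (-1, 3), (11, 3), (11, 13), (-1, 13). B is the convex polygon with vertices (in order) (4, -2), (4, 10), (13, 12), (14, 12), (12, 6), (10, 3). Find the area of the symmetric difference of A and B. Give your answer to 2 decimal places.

93.61

|A| = 120, |B| = 81, |A∩B| = 53.6944.
|A △ B| = |A| + |B| − 2·|A∩B| = 120 + 81 − 107.3889 = 93.61.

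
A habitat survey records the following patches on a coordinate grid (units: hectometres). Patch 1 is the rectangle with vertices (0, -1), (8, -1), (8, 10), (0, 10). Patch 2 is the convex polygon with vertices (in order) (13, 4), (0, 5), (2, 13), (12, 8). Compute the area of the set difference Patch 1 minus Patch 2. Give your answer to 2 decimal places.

48.66

|Patch 1| = 88, |Patch 1∩Patch 2| = 39.3365.
|Patch 1 ∖ Patch 2| = |Patch 1| − |Patch 1∩Patch 2| = 88 − 39.3365 = 48.66.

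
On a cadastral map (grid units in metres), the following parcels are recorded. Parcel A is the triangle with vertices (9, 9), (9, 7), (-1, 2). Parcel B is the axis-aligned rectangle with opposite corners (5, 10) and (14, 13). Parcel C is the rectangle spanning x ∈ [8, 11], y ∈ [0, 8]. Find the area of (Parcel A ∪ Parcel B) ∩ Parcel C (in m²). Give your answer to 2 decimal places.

The region (Parcel A ∪ Parcel B) ∩ Parcel C is the polygon with vertices (9,7), (8,6.5), (8,8), (9,8).
By the shoelace formula its area is 1.25.

1.25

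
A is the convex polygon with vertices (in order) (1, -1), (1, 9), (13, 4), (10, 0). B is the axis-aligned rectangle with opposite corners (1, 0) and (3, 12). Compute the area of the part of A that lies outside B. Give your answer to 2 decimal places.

|A| = 76.5, |A∩B| = 17.1667.
|A ∖ B| = |A| − |A∩B| = 76.5 − 17.1667 = 59.33.

59.33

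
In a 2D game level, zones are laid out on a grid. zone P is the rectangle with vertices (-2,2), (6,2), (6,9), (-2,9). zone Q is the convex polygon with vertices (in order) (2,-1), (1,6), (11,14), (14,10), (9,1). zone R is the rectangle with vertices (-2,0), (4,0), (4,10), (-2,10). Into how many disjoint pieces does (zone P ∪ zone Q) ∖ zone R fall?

1

(zone P ∪ zone Q) ∖ zone R is a single connected region.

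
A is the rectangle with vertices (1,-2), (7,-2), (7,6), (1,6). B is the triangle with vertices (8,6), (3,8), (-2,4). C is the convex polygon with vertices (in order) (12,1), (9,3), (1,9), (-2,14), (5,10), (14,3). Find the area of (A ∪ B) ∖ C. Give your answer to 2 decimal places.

|A ∪ B| = 58.2.
|(A ∪ B) ∩ C| = 5.1806.
|(A ∪ B) ∖ C| = 58.2 − 5.1806 = 53.02.

53.02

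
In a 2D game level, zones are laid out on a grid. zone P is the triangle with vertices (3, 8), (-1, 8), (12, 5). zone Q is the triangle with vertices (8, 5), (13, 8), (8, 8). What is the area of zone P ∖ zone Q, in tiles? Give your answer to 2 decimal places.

5.56

|zone P| = 6, |zone P∩zone Q| = 0.4396.
|zone P ∖ zone Q| = |zone P| − |zone P∩zone Q| = 6 − 0.4396 = 5.56.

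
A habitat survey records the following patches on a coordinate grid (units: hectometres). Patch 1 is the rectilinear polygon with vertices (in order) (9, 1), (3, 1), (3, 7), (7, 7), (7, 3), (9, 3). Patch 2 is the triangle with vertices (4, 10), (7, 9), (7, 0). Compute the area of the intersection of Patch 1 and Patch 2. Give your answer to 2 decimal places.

The intersection is the polygon with vertices (6.7,1), (4.9,7), (7,7), (7,3), (7,1).
By the shoelace formula its area is 7.20.

7.20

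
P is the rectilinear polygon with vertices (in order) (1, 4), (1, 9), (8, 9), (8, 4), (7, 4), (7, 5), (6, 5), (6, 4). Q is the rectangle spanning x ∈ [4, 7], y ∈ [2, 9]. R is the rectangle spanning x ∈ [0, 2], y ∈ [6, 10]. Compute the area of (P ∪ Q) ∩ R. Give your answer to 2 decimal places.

3.00

The region (P ∪ Q) ∩ R is the polygon with vertices (2,9), (2,6), (1,6), (1,9).
By the shoelace formula its area is 3.00.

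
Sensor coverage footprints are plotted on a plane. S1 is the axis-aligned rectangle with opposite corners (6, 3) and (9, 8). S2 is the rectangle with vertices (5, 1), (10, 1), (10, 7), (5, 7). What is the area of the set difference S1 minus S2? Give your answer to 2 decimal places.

3.00

|S1∩S2|: x∈[6,9], y∈[3,7] → 3·4 = 12.
|S1| = 15.
|S1 ∖ S2| = |S1| − |S1∩S2| = 15 − 12 = 3.00.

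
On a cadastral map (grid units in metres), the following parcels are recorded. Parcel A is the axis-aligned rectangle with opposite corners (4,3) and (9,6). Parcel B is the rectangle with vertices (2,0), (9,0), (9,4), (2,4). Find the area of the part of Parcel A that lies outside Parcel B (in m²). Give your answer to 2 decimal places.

|Parcel A∩Parcel B|: x∈[4,9], y∈[3,4] → 5·1 = 5.
|Parcel A| = 15.
|Parcel A ∖ Parcel B| = |Parcel A| − |Parcel A∩Parcel B| = 15 − 5 = 10.00.

10.00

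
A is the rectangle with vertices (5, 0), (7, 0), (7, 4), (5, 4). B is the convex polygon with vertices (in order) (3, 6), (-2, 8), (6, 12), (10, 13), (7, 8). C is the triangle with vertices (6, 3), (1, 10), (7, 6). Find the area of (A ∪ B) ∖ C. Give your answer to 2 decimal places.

|A ∪ B| = 43.5.
|(A ∪ B) ∩ C| = 4.6178.
|(A ∪ B) ∖ C| = 43.5 − 4.6178 = 38.88.

38.88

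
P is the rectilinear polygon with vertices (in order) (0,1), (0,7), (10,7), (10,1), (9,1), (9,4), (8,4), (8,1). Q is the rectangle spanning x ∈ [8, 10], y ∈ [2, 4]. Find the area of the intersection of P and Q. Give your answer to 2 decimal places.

2.00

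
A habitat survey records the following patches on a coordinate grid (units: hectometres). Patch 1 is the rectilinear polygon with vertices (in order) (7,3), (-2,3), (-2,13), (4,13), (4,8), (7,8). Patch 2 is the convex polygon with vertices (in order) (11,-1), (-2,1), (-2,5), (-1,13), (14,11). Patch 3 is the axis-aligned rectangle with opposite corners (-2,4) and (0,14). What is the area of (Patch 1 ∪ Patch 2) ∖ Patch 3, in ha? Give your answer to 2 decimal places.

161.67

|Patch 1 ∪ Patch 2| = 179.6667.
|(Patch 1 ∪ Patch 2) ∩ Patch 3| = 18.
|(Patch 1 ∪ Patch 2) ∖ Patch 3| = 179.6667 − 18 = 161.67.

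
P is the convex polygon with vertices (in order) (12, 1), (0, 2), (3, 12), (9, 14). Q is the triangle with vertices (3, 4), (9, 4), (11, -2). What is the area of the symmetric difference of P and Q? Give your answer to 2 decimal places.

|P| = 103.5, |Q| = 18, |P∩Q| = 12.4996.
|P △ Q| = |P| + |Q| − 2·|P∩Q| = 103.5 + 18 − 24.9991 = 96.50.

96.50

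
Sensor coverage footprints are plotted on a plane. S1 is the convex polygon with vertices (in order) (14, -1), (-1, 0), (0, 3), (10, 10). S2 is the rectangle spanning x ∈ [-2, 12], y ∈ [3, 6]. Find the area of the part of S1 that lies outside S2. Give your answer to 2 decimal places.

|S1| = 92, |S1∩S2| = 29.1623.
|S1 ∖ S2| = |S1| − |S1∩S2| = 92 − 29.1623 = 62.84.

62.84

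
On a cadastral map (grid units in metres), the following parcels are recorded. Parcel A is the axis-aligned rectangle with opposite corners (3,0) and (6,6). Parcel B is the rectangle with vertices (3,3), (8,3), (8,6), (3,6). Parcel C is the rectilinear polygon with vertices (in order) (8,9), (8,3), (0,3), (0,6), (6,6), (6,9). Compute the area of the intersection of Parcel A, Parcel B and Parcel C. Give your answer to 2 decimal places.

The intersection is the polygon with vertices (3,3), (3,6), (6,6), (6,3).
By the shoelace formula its area is 9.00.

9.00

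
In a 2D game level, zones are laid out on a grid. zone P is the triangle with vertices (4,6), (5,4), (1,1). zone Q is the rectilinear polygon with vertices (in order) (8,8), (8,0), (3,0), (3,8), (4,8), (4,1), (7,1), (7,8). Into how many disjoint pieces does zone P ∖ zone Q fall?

zone P ∖ zone Q splits into 2 disjoint pieces (area 1.375, area 1.8333).

2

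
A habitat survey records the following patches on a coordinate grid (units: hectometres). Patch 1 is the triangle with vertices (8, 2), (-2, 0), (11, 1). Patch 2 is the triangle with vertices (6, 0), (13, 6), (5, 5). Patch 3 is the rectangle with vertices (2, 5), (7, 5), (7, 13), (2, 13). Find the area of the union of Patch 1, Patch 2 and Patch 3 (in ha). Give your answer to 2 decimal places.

66.36

By inclusion–exclusion:
Individual areas: |Patch 1| = 8, |Patch 2| = 20.5, |Patch 3| = 40.
|Patch 1∩Patch 2| = 1.8862.
|Patch 1∩Patch 3| = 0.
|Patch 2∩Patch 3| = 0.25.
|Patch 1∩Patch 2∩Patch 3| = 0.
|Patch 1 ∪ Patch 2 ∪ Patch 3| = 68.5 − 2.1362 + 0 = 66.36.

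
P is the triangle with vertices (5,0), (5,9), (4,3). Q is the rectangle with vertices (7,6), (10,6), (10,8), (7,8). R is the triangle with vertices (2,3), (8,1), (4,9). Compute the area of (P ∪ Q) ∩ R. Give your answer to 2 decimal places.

The region (P ∪ Q) ∩ R is the polygon with vertices (5,2), (4.25,2.25), (4,3), (4.75,7.5), (5,7).
By the shoelace formula its area is 3.50.

3.50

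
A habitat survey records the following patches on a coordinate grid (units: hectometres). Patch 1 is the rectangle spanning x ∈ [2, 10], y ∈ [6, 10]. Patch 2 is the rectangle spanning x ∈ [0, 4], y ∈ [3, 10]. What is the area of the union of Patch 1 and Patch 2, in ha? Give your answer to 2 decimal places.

52.00

By inclusion–exclusion:
Individual areas: |Patch 1| = 32, |Patch 2| = 28.
|Patch 1∩Patch 2|: x∈[2,4], y∈[6,10] → 2·4 = 8.
|Patch 1 ∪ Patch 2| = 60 − 8 = 52.00.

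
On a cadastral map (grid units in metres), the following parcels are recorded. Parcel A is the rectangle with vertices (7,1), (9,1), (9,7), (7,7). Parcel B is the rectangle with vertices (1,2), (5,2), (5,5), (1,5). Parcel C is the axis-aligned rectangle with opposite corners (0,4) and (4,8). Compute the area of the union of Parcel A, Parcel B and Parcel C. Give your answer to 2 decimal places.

By inclusion–exclusion:
Individual areas: |Parcel A| = 12, |Parcel B| = 12, |Parcel C| = 16.
|Parcel A∩Parcel B| = 0 (no overlap).
|Parcel A∩Parcel C| = 0 (no overlap).
|Parcel B∩Parcel C|: x∈[1,4], y∈[4,5] → 3·1 = 3.
|Parcel A∩Parcel B∩Parcel C| = 0.
|Parcel A ∪ Parcel B ∪ Parcel C| = 40 − 3 + 0 = 37.00.

37.00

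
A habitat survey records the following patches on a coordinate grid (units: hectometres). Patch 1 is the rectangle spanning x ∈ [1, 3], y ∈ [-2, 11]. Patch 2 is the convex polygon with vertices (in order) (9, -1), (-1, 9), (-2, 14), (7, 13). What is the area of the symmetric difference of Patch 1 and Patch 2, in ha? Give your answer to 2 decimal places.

|Patch 1| = 26, |Patch 2| = 82, |Patch 1∩Patch 2| = 10.
|Patch 1 △ Patch 2| = |Patch 1| + |Patch 2| − 2·|Patch 1∩Patch 2| = 26 + 82 − 20 = 88.00.

88.00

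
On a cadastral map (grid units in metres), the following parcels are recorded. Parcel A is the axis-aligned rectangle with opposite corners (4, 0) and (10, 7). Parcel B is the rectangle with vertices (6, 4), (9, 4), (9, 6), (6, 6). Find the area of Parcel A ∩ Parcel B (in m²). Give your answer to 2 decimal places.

6.00

|Parcel A∩Parcel B|: x∈[6,9], y∈[4,6] → 3·2 = 6.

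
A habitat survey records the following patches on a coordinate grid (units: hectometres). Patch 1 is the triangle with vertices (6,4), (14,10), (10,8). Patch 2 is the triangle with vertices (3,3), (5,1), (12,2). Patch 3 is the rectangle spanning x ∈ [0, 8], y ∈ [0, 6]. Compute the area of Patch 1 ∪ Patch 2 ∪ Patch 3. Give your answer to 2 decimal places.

53.53

By inclusion–exclusion:
Individual areas: |Patch 1| = 4, |Patch 2| = 8, |Patch 3| = 48.
|Patch 1∩Patch 2| = 0.
|Patch 1∩Patch 3| = 0.5.
|Patch 2∩Patch 3| = 5.9683.
|Patch 1∩Patch 2∩Patch 3| = 0.
|Patch 1 ∪ Patch 2 ∪ Patch 3| = 60 − 6.4683 + 0 = 53.53.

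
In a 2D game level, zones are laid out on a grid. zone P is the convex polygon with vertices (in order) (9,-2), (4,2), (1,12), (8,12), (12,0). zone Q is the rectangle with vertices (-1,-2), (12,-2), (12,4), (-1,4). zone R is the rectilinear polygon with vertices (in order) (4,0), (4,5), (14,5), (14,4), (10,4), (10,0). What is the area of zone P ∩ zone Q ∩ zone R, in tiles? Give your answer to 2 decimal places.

21.50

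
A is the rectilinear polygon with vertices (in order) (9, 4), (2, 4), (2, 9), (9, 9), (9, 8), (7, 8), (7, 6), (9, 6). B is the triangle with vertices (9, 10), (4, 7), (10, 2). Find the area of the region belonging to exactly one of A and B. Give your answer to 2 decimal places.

|A| = 31, |B| = 21.5, |A∩B| = 12.2667.
|A △ B| = |A| + |B| − 2·|A∩B| = 31 + 21.5 − 24.5333 = 27.97.

27.97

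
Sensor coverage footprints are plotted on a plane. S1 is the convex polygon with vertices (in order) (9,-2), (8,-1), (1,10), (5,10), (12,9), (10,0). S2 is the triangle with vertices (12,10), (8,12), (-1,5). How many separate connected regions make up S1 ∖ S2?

S1 ∖ S2 splits into 2 disjoint pieces (area 52.3583, area 5.0908).

2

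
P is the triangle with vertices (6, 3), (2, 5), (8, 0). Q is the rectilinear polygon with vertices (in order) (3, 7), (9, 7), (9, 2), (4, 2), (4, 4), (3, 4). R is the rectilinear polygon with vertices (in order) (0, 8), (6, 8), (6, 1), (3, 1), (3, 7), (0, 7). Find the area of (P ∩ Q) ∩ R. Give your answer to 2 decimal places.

2.17

|P ∩ Q| = 2.5.
|(P ∩ Q) ∩ R| = 2.17.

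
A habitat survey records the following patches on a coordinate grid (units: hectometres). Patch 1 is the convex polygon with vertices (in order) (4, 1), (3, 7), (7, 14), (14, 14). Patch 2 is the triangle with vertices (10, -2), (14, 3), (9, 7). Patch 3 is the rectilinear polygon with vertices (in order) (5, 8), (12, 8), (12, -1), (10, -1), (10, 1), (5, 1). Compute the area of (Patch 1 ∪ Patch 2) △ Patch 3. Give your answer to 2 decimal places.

78.51

|Patch 1 ∪ Patch 2| = 81.5.
|(Patch 1 ∪ Patch 2) ∩ Patch 3| = 27.9962.
|(Patch 1 ∪ Patch 2) △ Patch 3| = 81.5 + 53 − 55.9923 = 78.51.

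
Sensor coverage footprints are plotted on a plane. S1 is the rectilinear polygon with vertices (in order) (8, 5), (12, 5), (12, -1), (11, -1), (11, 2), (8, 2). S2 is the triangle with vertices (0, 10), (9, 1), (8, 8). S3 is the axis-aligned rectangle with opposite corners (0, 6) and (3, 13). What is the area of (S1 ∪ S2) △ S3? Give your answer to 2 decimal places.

|S1 ∪ S2| = 40.0714.
|(S1 ∪ S2) ∩ S3| = 3.375.
|(S1 ∪ S2) △ S3| = 40.0714 + 21 − 6.75 = 54.32.

54.32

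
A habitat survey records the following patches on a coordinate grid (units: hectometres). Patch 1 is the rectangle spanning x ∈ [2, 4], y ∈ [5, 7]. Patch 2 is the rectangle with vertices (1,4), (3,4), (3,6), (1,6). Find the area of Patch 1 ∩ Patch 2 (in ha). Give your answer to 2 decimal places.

1.00

|Patch 1∩Patch 2|: x∈[2,3], y∈[5,6] → 1·1 = 1.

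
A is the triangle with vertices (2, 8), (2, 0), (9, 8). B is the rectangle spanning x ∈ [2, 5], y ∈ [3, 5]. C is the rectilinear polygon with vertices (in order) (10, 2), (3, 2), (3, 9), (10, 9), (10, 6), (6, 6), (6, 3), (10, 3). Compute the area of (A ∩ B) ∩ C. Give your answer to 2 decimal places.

3.92

The region (A ∩ B) ∩ C is the polygon with vertices (5,5), (5,3.429), (4.625,3), (3,3), (3,5).
By the shoelace formula its area is 3.92.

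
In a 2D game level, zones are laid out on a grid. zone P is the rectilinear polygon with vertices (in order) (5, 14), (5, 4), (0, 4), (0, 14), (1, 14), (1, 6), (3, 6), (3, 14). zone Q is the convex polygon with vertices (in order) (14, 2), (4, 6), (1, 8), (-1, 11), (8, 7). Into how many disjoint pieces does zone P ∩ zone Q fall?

2

zone P ∩ zone Q splits into 2 disjoint pieces (area 5.4222, area 1.5833).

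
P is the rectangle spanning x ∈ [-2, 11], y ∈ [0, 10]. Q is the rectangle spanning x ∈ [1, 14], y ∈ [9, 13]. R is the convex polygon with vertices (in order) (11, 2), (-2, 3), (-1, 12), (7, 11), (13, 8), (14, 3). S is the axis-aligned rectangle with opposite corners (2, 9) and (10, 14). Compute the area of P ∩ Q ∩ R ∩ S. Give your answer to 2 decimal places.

7.75

The intersection is the polygon with vertices (9,10), (10,9.5), (10,9), (2,9), (2,10).
By the shoelace formula its area is 7.75.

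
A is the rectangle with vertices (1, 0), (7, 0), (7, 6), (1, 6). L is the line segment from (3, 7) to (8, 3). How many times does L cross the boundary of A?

2

The segment meets the boundary at (7,3.8), (4.25,6).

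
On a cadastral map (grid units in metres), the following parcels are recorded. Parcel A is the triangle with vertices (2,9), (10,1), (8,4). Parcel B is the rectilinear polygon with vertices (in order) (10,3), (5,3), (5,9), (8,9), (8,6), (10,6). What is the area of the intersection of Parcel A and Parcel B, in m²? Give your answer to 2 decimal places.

The intersection is the polygon with vertices (5,6), (5,6.5), (8,4), (8.667,3), (8,3).
By the shoelace formula its area is 2.58.

2.58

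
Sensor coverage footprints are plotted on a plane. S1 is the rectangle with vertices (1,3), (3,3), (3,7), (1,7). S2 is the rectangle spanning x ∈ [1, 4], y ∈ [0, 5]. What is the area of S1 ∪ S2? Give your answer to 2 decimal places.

19.00

By inclusion–exclusion:
Individual areas: |S1| = 8, |S2| = 15.
|S1∩S2|: x∈[1,3], y∈[3,5] → 2·2 = 4.
|S1 ∪ S2| = 23 − 4 = 19.00.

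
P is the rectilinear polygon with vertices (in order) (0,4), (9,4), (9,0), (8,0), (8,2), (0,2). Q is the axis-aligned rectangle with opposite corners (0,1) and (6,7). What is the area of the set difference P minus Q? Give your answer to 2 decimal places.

|P| = 20, |P∩Q| = 12.
|P ∖ Q| = |P| − |P∩Q| = 20 − 12 = 8.00.

8.00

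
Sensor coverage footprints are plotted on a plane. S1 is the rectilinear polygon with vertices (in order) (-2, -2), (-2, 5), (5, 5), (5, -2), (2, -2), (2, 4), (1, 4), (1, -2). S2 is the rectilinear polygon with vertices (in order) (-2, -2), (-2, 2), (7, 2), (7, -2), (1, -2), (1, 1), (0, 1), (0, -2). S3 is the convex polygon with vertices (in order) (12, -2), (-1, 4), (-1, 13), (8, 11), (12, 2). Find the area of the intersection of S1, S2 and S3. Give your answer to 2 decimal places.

The intersection is the polygon with vertices (5,2), (5,1.231), (3.333,2).
By the shoelace formula its area is 0.64.

0.64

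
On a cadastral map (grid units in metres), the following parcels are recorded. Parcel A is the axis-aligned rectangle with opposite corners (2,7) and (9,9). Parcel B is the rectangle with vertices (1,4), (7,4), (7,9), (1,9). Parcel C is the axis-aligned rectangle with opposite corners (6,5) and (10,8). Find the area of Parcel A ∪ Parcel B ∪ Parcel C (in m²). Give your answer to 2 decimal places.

41.00

By inclusion–exclusion:
Individual areas: |Parcel A| = 14, |Parcel B| = 30, |Parcel C| = 12.
|Parcel A∩Parcel B|: x∈[2,7], y∈[7,9] → 5·2 = 10.
|Parcel A∩Parcel C|: x∈[6,9], y∈[7,8] → 3·1 = 3.
|Parcel B∩Parcel C|: x∈[6,7], y∈[5,8] → 1·3 = 3.
|Parcel A∩Parcel B∩Parcel C| = 1.
|Parcel A ∪ Parcel B ∪ Parcel C| = 56 − 16 + 1 = 41.00.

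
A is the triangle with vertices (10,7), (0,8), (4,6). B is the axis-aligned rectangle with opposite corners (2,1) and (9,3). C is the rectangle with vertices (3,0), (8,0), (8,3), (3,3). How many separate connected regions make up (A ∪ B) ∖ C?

(A ∪ B) ∖ C splits into 3 disjoint pieces (area 8, area 2, area 2).

3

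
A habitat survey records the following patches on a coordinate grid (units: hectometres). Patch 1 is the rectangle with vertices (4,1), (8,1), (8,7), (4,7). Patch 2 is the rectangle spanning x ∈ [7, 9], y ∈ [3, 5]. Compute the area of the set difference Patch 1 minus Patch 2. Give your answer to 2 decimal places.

|Patch 1∩Patch 2|: x∈[7,8], y∈[3,5] → 1·2 = 2.
|Patch 1| = 24.
|Patch 1 ∖ Patch 2| = |Patch 1| − |Patch 1∩Patch 2| = 24 − 2 = 22.00.

22.00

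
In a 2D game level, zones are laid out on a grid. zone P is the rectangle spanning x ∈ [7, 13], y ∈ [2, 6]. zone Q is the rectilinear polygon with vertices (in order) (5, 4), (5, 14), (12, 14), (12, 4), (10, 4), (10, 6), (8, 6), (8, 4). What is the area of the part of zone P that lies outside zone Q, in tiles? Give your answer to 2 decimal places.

18.00

|zone P| = 24, |zone P∩zone Q| = 6.
|zone P ∖ zone Q| = |zone P| − |zone P∩zone Q| = 24 − 6 = 18.00.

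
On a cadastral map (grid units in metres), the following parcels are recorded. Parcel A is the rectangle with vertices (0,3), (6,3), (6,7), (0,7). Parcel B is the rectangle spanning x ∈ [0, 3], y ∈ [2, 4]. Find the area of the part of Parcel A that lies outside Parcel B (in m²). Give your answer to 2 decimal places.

21.00

|Parcel A∩Parcel B|: x∈[0,3], y∈[3,4] → 3·1 = 3.
|Parcel A| = 24.
|Parcel A ∖ Parcel B| = |Parcel A| − |Parcel A∩Parcel B| = 24 − 3 = 21.00.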